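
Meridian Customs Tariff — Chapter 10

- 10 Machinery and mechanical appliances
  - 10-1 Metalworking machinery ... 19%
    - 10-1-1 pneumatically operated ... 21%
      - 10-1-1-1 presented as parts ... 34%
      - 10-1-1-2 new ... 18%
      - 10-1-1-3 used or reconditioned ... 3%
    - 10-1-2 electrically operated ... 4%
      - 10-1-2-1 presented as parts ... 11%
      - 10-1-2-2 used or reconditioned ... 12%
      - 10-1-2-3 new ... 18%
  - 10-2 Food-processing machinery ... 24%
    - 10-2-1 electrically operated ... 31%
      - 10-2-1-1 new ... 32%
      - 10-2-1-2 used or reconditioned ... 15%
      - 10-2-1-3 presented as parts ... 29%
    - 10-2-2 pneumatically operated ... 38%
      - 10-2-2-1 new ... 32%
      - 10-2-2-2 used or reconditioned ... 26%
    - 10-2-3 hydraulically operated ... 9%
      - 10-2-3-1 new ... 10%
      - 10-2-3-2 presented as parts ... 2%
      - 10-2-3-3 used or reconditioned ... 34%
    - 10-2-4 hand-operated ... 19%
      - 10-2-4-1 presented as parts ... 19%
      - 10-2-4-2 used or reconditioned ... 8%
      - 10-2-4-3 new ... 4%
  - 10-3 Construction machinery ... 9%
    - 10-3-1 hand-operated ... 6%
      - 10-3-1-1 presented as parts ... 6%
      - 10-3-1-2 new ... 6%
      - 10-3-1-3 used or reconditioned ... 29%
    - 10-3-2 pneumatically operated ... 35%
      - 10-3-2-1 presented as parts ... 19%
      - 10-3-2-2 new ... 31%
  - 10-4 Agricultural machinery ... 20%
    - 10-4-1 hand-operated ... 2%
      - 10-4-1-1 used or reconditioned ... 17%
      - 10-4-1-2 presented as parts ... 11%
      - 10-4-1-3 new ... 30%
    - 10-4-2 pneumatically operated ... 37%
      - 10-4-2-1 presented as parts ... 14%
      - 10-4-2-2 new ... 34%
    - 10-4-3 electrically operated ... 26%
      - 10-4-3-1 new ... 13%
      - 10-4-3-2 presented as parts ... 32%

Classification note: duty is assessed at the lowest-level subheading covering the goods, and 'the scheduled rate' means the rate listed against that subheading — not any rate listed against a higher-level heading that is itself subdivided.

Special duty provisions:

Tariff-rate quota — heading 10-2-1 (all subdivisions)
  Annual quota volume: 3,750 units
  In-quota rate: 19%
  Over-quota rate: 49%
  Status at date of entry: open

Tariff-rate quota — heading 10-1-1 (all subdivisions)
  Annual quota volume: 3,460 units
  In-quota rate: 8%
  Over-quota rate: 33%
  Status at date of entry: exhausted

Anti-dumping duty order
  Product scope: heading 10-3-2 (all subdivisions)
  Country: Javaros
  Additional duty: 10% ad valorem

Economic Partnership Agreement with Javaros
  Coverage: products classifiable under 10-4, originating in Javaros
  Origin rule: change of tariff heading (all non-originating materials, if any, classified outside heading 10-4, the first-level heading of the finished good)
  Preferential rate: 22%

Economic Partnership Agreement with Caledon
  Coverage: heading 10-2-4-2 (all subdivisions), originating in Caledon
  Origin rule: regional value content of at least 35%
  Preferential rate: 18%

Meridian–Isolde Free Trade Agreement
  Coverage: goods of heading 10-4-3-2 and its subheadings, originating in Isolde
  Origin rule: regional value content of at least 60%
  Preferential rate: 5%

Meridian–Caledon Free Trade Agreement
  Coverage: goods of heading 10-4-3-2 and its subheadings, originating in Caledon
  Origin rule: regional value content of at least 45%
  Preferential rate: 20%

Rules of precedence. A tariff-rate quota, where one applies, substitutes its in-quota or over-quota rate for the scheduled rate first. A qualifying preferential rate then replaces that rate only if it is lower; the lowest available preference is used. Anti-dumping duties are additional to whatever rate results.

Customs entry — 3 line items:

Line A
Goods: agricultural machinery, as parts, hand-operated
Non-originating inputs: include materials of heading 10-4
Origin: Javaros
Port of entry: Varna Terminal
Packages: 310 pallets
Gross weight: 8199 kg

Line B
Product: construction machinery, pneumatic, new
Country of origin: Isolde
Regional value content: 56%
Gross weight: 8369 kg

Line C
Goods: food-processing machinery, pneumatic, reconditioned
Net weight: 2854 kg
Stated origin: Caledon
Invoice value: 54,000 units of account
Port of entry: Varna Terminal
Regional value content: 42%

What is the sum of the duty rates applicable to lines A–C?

Line A: agricultural → 10-4; hand-operated → 10-4-1; as parts → 10-4-1-2. Scheduled 11%. Javaros agreement on 10-4: CTH not met. → 11%.
Line B: construction → 10-3; pneumatic → 10-3-2; new → 10-3-2-2. Scheduled 31%. Isolde agreement on 10-4-3-2: 10-3-2-2 not covered. → 31%.
Line C: food-processing → 10-2; pneumatic → 10-2-2; reconditioned → 10-2-2-2. Scheduled 26%. Caledon agreement on 10-2-4-2: 10-2-2-2 not covered; Caledon agreement on 10-4-3-2: 10-2-2-2 not covered. → 26%.
Sum: 11% + 31% + 26% = 68%.

68%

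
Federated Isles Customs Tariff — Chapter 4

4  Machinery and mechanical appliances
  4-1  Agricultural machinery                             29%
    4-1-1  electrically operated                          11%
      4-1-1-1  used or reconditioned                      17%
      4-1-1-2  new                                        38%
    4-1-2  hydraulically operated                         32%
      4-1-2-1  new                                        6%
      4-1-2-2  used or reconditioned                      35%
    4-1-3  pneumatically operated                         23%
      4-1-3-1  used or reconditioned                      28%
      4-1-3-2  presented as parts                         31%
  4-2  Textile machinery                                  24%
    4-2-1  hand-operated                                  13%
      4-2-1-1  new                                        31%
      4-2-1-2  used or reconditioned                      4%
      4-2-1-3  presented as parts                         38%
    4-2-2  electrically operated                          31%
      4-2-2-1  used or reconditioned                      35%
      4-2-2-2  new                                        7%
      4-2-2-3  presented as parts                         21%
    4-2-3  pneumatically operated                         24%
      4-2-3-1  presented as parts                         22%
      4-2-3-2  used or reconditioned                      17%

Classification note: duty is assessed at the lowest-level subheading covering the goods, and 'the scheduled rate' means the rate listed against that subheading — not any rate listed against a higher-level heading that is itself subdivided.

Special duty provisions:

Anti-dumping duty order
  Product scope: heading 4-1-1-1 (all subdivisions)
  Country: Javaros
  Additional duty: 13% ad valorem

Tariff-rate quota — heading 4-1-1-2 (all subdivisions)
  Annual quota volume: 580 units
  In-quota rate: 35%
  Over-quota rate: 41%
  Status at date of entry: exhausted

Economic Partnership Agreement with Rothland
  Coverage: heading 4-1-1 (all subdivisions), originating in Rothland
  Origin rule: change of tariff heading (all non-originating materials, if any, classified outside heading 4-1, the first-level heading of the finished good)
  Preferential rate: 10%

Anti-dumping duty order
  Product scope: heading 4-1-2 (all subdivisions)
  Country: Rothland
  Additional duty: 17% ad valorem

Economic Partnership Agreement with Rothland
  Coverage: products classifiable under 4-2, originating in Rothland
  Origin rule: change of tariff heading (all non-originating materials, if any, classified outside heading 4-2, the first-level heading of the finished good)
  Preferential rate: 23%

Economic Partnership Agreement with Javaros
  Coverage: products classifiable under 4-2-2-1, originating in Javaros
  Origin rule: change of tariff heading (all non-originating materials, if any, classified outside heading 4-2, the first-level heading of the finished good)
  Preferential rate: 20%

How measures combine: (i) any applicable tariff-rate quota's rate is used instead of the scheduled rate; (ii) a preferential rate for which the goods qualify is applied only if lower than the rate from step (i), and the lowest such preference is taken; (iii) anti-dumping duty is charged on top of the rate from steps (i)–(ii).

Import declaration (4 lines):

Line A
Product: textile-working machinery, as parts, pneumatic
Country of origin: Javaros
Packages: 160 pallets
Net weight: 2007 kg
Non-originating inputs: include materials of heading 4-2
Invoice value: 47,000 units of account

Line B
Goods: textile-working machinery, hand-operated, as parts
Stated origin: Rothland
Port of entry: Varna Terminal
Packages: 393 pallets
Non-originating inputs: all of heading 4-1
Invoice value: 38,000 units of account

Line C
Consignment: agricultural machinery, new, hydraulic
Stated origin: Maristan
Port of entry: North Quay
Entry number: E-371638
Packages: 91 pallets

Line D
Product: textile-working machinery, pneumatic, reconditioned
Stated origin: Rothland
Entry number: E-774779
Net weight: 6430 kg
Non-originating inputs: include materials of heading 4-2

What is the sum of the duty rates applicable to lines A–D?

Line A: textile-working → 4-2; pneumatic → 4-2-3; as parts → 4-2-3-1. Scheduled 22%. Javaros agreement on 4-2-2-1: 4-2-3-1 not covered. → 22%.
Line B: textile-working → 4-2; hand-operated → 4-2-1; as parts → 4-2-1-3. Scheduled 38%. Rothland agreement on 4-1-1: 4-2-1-3 not covered; Rothland agreement on 4-2: CTH met → 23% available; preferential 23%. → 23%.
Line C: agricultural → 4-1; hydraulic → 4-1-2; new → 4-1-2-1. Scheduled 6%. No special measure applies. → 6%.
Line D: textile-working → 4-2; pneumatic → 4-2-3; reconditioned → 4-2-3-2. Scheduled 17%. Rothland agreement on 4-1-1: 4-2-3-2 not covered; Rothland agreement on 4-2: CTH not met. → 17%.
Sum: 22% + 23% + 6% + 17% = 68%.

68%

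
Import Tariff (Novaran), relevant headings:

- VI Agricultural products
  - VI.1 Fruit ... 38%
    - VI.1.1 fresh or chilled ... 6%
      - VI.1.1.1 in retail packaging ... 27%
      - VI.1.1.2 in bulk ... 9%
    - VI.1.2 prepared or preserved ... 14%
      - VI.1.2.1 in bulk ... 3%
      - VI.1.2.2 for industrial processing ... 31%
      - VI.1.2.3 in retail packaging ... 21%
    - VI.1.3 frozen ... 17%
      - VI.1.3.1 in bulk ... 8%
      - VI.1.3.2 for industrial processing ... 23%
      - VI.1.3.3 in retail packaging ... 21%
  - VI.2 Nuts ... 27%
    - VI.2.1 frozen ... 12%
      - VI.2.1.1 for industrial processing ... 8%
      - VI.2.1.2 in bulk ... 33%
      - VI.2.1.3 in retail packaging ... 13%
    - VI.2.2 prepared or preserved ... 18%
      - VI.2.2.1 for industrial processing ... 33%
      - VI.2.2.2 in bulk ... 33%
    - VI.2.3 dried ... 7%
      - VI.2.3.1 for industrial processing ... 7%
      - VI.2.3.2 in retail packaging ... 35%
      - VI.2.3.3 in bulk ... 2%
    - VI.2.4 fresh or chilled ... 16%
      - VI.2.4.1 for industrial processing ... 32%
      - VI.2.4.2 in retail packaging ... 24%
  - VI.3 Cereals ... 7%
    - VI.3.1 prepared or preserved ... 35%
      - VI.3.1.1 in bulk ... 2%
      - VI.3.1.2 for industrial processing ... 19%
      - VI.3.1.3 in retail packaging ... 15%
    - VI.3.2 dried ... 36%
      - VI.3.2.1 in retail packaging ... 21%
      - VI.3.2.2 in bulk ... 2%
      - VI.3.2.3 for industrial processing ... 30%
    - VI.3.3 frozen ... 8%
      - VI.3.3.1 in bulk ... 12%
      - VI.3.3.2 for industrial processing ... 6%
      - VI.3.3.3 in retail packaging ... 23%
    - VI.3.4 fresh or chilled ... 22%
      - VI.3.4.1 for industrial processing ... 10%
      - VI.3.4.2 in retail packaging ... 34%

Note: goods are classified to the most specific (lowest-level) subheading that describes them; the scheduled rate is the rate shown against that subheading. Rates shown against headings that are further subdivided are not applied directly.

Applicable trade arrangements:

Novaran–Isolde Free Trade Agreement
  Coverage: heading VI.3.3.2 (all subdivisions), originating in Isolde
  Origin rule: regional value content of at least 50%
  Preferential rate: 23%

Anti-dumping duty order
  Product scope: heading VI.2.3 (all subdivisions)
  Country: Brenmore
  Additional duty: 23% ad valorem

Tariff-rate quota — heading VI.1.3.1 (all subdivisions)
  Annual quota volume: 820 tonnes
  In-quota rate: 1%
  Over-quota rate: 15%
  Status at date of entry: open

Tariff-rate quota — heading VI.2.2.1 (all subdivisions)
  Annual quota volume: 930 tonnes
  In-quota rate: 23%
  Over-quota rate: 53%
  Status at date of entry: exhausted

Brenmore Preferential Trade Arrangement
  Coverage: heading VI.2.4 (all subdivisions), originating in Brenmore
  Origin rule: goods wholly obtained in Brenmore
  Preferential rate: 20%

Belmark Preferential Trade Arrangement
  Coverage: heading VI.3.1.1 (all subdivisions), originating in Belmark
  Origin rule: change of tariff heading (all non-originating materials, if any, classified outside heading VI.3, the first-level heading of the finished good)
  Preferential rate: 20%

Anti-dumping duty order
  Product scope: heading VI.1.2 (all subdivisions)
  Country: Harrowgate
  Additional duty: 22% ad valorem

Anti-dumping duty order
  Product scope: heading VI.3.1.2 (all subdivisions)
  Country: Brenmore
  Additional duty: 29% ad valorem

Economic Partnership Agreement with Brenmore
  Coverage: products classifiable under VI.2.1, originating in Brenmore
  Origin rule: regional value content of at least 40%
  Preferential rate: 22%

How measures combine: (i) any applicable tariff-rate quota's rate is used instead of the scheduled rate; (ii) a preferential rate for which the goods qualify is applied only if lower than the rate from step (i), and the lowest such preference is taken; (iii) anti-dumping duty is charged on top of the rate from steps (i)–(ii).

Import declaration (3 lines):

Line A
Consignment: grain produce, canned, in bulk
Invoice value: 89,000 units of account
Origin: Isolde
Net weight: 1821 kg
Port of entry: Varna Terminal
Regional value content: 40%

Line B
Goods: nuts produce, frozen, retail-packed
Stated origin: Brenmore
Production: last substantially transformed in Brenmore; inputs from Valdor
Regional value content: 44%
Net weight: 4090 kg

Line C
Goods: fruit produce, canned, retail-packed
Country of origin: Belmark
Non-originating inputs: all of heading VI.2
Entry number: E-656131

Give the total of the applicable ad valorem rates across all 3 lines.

Line A: grain → VI.3; canned → VI.3.1; in bulk → VI.3.1.1. Scheduled 2%. Isolde agreement on VI.3.3.2: VI.3.1.1 not covered. → 2%.
Line B: nuts → VI.2; frozen → VI.2.1; retail-packed → VI.2.1.3. Scheduled 13%. Brenmore agreement on VI.2.4: VI.2.1.3 not covered; Brenmore agreement on VI.2.1: RVC ≥ 40% → 22% available; preference 22% not lower than 13% → no reduction. → 13%.
Line C: fruit → VI.1; canned → VI.1.2; retail-packed → VI.1.2.3. Scheduled 21%. Belmark agreement on VI.3.1.1: VI.1.2.3 not covered. → 21%.
Sum: 2% + 13% + 21% = 36%.

36%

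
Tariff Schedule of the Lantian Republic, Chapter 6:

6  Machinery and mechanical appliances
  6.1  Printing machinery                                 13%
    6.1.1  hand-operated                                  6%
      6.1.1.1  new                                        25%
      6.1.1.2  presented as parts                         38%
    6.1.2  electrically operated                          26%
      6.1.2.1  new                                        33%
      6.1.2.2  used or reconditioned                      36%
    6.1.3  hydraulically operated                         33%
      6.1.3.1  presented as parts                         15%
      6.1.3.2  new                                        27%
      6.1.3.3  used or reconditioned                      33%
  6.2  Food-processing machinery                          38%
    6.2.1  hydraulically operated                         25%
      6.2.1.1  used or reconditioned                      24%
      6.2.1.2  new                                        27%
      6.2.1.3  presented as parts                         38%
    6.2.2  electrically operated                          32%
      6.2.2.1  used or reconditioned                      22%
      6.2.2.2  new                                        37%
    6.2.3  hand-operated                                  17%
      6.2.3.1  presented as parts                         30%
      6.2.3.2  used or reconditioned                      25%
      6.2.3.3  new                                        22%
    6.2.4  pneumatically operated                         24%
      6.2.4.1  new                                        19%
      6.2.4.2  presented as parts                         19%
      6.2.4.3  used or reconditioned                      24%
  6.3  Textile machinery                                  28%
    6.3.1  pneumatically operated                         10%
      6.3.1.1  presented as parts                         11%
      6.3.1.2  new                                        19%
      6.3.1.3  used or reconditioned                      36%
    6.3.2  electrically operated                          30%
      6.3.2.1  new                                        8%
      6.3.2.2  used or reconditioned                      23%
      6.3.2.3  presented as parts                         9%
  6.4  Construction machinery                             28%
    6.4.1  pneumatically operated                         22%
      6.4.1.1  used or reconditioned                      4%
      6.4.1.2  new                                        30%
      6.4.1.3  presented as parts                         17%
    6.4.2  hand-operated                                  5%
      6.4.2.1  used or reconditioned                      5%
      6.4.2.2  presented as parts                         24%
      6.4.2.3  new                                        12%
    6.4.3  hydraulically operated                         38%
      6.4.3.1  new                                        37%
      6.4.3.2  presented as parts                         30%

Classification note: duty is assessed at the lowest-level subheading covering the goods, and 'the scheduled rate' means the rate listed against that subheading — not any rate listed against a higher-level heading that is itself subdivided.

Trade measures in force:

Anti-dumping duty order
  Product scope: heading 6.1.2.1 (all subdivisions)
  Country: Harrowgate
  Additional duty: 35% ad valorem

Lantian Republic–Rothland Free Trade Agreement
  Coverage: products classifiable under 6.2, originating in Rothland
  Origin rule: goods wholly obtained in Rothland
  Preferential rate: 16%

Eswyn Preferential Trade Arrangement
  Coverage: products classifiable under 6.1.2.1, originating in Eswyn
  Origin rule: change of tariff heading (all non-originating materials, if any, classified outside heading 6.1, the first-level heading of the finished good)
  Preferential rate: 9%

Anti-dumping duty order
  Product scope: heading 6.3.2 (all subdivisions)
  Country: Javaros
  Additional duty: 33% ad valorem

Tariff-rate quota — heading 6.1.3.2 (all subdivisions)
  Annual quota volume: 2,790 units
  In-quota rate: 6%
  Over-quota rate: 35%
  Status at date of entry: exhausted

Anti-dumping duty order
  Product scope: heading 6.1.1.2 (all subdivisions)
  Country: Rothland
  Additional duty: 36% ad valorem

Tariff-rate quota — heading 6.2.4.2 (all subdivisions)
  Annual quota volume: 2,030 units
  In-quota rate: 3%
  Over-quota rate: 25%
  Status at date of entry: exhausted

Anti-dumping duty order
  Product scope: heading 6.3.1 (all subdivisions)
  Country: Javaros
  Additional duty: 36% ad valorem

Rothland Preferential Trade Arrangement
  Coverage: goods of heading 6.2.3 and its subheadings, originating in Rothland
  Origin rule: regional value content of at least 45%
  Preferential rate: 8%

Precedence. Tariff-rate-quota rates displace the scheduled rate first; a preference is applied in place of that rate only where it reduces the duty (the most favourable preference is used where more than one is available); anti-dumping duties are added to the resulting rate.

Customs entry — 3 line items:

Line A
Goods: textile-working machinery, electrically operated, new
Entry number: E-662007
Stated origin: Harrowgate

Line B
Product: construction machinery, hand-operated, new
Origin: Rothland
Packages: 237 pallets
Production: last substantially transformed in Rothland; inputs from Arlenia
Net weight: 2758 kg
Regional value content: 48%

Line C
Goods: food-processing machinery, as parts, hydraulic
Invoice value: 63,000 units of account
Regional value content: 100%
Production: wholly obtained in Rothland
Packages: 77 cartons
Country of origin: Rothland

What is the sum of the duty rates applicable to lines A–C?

Line A: textile-working → 6.3; electrically operated → 6.3.2; new → 6.3.2.1. Scheduled 8%. No special measure applies. → 8%.
Line B: construction → 6.4; hand-operated → 6.4.2; new → 6.4.2.3. Scheduled 12%. Rothland agreement on 6.2: 6.4.2.3 not covered; Rothland agreement on 6.2.3: 6.4.2.3 not covered. → 12%.
Line C: food-processing → 6.2; hydraulic → 6.2.1; as parts → 6.2.1.3. Scheduled 38%. Rothland agreement on 6.2: wholly obtained → 16% available; Rothland agreement on 6.2.3: 6.2.1.3 not covered; preferential 16%. → 16%.
Sum: 8% + 12% + 16% = 36%.

36%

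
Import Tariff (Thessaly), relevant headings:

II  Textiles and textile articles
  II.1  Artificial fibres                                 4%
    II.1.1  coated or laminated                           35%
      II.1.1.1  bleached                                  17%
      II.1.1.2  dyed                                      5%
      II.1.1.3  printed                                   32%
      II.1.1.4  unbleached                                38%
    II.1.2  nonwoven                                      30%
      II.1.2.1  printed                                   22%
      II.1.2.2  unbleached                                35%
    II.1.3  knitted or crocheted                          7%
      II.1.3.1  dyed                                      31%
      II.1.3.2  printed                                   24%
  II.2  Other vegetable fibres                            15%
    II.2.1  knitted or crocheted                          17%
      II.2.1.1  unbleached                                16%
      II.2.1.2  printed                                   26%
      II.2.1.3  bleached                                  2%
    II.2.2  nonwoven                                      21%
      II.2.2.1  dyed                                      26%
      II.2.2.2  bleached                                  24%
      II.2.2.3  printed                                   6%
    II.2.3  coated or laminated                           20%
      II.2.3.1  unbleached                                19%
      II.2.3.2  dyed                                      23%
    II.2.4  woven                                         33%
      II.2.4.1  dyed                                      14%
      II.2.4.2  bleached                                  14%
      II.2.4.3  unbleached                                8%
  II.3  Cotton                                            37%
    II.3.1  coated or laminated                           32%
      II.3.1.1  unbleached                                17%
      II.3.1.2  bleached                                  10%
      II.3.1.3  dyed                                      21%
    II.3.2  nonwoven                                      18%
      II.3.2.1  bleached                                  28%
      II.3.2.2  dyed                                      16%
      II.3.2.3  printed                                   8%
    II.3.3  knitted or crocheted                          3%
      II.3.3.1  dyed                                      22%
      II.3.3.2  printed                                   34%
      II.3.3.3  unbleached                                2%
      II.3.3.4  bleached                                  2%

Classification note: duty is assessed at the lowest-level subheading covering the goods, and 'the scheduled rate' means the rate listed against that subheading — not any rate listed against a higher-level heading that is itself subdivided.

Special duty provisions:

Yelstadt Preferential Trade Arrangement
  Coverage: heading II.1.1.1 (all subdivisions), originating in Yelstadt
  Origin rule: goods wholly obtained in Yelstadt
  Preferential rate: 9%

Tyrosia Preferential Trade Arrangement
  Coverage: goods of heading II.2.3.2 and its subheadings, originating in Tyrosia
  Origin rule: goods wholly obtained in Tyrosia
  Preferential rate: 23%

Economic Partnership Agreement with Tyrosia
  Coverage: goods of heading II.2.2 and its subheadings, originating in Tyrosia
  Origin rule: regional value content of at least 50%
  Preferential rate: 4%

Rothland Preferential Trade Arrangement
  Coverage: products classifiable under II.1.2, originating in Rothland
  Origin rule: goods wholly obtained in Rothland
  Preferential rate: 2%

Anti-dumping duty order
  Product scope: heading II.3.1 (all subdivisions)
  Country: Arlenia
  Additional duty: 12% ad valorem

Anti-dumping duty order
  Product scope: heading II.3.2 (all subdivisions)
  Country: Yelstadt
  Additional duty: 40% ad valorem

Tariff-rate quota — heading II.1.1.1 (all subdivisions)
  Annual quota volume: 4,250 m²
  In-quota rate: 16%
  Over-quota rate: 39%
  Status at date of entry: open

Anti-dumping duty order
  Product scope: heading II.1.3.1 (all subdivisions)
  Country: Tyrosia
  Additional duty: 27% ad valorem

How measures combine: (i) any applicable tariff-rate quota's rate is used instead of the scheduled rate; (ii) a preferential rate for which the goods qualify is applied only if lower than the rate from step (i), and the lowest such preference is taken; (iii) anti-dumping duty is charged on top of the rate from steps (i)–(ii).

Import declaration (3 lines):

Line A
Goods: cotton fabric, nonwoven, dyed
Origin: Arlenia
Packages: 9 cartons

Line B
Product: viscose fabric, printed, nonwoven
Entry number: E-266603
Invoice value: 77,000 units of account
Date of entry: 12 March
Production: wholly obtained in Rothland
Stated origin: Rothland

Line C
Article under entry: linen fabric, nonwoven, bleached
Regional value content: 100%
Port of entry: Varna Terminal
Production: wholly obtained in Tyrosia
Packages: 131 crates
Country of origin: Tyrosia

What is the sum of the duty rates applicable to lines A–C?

Line A: cotton → II.3; nonwoven → II.3.2; dyed → II.3.2.2. Scheduled 16%. No special measure applies. → 16%.
Line B: viscose → II.1; nonwoven → II.1.2; printed → II.1.2.1. Scheduled 22%. Rothland agreement on II.1.2: wholly obtained → 2% available; preferential 2%. → 2%.
Line C: linen → II.2; nonwoven → II.2.2; bleached → II.2.2.2. Scheduled 24%. Tyrosia agreement on II.2.3.2: II.2.2.2 not covered; Tyrosia agreement on II.2.2: RVC ≥ 50% → 4% available; preferential 4%. → 4%.
Sum: 16% + 2% + 4% = 22%.

22%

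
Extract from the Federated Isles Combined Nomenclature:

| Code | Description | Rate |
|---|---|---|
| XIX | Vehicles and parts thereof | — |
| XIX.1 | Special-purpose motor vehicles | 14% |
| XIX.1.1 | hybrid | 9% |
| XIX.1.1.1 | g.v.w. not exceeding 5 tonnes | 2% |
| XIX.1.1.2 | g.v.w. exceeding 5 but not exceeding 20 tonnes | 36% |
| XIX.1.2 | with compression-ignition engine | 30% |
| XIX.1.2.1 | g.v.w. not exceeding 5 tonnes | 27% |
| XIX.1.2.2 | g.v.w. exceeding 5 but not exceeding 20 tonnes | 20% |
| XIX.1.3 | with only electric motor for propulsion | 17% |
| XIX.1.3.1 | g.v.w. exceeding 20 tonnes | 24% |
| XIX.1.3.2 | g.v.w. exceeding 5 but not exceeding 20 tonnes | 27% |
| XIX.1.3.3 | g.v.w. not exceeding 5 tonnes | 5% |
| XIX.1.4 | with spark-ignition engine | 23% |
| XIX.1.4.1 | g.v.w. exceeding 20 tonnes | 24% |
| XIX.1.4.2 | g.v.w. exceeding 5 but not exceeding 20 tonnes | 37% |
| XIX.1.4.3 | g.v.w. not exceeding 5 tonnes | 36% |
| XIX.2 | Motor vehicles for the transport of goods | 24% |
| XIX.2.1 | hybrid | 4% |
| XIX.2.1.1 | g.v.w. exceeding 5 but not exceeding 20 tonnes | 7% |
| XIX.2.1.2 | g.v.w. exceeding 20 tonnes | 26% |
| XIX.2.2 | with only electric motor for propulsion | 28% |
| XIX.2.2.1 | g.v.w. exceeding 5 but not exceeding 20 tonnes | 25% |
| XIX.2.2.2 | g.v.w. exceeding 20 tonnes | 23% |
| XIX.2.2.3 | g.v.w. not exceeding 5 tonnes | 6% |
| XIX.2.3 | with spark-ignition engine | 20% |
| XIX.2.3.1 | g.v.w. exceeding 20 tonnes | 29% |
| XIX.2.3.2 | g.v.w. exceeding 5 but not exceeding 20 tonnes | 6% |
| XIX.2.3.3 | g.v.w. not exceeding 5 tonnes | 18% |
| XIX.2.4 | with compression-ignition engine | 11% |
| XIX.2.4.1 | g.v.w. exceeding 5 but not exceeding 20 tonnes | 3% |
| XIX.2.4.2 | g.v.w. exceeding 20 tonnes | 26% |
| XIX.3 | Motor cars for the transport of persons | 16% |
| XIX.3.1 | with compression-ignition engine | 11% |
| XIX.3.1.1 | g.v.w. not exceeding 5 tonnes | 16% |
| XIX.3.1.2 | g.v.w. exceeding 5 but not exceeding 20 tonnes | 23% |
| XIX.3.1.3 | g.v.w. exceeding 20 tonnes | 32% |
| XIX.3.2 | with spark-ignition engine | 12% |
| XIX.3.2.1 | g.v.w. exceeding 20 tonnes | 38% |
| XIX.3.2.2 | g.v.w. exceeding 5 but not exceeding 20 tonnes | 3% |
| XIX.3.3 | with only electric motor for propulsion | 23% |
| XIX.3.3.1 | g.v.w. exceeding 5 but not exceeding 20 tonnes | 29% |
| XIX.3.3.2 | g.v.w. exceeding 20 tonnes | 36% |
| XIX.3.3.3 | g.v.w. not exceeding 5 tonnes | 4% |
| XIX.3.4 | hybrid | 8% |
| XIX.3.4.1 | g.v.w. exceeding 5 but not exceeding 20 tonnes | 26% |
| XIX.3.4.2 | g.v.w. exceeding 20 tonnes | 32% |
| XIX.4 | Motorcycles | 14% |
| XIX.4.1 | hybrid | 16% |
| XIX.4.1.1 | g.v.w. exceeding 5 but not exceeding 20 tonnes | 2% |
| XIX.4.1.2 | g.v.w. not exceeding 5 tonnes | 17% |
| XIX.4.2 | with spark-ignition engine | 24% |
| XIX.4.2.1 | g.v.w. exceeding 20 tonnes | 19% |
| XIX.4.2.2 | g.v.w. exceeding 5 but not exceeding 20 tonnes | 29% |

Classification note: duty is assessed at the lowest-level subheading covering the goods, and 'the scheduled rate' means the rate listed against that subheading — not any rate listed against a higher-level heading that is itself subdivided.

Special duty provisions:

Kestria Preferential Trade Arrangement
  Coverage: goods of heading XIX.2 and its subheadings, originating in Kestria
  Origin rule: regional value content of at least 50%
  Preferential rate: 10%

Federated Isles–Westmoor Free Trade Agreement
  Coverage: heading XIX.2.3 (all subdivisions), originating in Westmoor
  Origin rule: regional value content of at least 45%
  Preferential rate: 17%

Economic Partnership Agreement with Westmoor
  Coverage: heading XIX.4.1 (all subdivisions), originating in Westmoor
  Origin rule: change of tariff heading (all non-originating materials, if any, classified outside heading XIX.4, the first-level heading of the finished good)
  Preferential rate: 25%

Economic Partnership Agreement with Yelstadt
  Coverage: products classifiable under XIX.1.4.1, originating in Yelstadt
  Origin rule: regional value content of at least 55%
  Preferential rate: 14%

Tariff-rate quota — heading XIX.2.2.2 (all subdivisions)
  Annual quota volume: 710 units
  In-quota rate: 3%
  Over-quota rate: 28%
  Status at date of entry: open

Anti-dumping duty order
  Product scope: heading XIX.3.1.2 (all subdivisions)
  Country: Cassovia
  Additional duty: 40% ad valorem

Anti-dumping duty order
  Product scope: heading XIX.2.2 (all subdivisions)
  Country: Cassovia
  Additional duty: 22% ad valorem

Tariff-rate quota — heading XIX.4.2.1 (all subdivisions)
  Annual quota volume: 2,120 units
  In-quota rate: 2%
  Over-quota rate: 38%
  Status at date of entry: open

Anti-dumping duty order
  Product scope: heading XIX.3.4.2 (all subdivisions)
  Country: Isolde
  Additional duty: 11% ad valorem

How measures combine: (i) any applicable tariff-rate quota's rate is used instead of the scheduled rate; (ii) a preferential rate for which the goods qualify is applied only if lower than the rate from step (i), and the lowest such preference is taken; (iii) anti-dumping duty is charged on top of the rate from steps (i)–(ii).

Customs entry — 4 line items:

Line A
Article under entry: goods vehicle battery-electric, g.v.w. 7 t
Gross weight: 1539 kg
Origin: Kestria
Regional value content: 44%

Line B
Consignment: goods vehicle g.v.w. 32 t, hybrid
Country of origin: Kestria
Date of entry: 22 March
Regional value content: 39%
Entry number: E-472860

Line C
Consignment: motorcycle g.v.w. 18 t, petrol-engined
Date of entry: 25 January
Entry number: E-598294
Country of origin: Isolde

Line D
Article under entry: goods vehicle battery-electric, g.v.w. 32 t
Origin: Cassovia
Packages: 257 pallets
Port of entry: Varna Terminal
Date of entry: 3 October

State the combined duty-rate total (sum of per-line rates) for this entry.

105%

Line A: goods vehicle → XIX.2; battery-electric → XIX.2.2; g.v.w. 7 t → XIX.2.2.1. Scheduled 25%. Kestria agreement on XIX.2: RVC < 50%. → 25%.
Line B: goods vehicle → XIX.2; hybrid → XIX.2.1; g.v.w. 32 t → XIX.2.1.2. Scheduled 26%. Kestria agreement on XIX.2: RVC < 50%. → 26%.
Line C: motorcycle → XIX.4; petrol-engined → XIX.4.2; g.v.w. 18 t → XIX.4.2.2. Scheduled 29%. No special measure applies. → 29%.
Line D: goods vehicle → XIX.2; battery-electric → XIX.2.2; g.v.w. 32 t → XIX.2.2.2. Scheduled 23%. quota on XIX.2.2.2 open → in-quota 3%; anti-dumping (Cassovia, XIX.2.2): +22%; total 3% + 22% = 25%. → 25%.
Sum: 25% + 26% + 29% + 25% = 105%.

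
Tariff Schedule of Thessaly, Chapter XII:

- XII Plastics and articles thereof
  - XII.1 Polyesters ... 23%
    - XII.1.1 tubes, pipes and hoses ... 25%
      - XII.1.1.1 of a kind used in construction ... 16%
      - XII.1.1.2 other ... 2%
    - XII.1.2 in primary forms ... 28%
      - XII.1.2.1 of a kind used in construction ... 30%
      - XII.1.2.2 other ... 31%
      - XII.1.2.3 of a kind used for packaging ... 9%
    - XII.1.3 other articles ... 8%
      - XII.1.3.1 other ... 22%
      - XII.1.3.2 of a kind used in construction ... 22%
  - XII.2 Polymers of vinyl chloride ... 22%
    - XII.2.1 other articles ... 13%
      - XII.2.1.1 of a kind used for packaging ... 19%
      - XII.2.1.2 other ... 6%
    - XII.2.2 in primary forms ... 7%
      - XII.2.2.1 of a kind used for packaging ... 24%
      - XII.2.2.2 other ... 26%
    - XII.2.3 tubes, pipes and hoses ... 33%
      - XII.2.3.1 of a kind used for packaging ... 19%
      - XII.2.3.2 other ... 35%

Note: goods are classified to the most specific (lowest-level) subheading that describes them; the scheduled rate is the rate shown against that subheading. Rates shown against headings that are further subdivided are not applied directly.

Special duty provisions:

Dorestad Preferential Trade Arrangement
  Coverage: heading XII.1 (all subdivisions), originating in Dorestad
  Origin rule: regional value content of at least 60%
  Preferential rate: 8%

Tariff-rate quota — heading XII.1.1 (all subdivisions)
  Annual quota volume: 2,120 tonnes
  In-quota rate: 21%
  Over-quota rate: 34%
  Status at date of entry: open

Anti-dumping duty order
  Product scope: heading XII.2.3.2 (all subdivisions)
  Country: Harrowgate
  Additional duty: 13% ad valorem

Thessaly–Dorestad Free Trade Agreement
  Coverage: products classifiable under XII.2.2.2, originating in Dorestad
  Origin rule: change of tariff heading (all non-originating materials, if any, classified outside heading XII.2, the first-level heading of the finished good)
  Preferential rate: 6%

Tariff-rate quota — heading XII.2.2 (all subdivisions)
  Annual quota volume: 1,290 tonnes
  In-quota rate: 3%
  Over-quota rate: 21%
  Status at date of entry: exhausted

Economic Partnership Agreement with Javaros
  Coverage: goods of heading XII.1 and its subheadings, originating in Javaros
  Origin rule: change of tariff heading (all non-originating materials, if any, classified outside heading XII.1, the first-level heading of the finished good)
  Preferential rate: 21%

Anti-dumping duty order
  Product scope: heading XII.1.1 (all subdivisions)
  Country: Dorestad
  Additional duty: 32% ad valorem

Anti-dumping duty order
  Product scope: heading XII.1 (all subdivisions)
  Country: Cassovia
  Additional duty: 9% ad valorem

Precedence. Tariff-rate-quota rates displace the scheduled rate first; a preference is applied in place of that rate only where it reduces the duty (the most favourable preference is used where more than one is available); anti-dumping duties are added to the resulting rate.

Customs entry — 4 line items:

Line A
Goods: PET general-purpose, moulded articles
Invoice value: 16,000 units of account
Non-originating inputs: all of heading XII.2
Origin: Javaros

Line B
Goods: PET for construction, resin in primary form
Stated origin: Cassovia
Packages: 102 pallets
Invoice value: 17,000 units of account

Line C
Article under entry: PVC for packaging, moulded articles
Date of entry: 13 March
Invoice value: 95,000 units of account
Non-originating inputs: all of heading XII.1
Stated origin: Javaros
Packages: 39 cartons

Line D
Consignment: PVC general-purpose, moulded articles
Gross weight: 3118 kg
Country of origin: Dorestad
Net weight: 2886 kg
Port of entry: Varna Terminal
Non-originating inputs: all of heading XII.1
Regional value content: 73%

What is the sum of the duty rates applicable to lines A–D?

Line A: PET → XII.1; moulded articles → XII.1.3; general-purpose → XII.1.3.1. Scheduled 22%. Javaros agreement on XII.1: CTH met → 21% available; preferential 21%. → 21%.
Line B: PET → XII.1; resin in primary form → XII.1.2; for construction → XII.1.2.1. Scheduled 30%. anti-dumping (Cassovia, XII.1): +9%; total 30% + 9% = 39%. → 39%.
Line C: PVC → XII.2; moulded articles → XII.2.1; for packaging → XII.2.1.1. Scheduled 19%. Javaros agreement on XII.1: XII.2.1.1 not covered. → 19%.
Line D: PVC → XII.2; moulded articles → XII.2.1; general-purpose → XII.2.1.2. Scheduled 6%. Dorestad agreement on XII.1: XII.2.1.2 not covered; Dorestad agreement on XII.2.2.2: XII.2.1.2 not covered. → 6%.
Sum: 21% + 39% + 19% + 6% = 85%.

85%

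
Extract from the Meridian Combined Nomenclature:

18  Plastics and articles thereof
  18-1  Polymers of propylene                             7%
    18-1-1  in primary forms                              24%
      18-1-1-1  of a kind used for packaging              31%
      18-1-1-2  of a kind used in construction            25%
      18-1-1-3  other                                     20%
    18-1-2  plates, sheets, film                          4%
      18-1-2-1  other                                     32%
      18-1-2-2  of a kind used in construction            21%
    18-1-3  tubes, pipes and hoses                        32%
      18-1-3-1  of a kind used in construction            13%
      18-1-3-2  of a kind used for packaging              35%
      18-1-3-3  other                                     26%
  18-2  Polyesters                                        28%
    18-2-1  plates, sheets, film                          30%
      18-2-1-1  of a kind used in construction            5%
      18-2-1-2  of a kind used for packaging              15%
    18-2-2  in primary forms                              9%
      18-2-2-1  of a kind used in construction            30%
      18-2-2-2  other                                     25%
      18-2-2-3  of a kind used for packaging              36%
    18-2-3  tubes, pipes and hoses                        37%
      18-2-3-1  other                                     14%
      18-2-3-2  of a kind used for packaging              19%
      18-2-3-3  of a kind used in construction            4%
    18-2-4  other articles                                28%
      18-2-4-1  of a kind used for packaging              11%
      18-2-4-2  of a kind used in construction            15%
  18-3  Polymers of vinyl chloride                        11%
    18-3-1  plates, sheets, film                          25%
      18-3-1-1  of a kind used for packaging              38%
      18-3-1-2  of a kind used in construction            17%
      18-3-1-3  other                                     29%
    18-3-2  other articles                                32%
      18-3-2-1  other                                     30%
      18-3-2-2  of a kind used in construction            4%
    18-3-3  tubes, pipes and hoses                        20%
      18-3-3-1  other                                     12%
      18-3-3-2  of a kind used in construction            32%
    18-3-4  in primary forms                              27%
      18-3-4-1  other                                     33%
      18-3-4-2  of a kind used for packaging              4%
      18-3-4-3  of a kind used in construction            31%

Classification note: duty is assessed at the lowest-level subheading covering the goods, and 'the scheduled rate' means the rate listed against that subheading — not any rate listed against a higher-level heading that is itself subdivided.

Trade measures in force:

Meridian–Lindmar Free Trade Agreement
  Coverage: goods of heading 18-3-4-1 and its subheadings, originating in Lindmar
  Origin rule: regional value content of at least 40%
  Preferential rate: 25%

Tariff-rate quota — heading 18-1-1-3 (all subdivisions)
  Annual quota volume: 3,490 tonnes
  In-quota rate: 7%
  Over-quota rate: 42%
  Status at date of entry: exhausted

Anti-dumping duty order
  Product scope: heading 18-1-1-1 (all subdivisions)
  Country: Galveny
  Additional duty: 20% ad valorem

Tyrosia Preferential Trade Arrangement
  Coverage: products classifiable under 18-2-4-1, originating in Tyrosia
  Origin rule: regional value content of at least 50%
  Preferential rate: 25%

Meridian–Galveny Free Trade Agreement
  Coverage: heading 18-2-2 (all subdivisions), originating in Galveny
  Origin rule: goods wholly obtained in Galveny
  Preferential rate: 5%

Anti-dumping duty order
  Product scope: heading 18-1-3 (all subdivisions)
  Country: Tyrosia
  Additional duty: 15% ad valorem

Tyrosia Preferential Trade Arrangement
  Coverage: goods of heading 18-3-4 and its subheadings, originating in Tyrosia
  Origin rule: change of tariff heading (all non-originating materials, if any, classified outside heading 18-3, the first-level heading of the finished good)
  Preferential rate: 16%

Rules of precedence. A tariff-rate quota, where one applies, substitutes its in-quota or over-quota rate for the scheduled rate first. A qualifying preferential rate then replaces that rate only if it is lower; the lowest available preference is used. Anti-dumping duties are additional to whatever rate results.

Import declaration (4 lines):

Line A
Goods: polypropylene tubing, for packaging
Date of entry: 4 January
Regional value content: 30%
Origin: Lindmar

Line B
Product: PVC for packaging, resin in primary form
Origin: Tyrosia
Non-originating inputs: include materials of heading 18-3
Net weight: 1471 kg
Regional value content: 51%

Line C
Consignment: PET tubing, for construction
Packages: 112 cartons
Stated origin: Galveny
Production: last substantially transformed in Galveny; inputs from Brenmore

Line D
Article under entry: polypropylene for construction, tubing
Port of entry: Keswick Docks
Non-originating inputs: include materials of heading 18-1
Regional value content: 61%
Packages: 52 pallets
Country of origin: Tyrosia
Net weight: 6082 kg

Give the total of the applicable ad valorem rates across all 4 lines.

Line A: polypropylene → 18-1; tubing → 18-1-3; for packaging → 18-1-3-2. Scheduled 35%. Lindmar agreement on 18-3-4-1: 18-1-3-2 not covered. → 35%.
Line B: PVC → 18-3; resin in primary form → 18-3-4; for packaging → 18-3-4-2. Scheduled 4%. Tyrosia agreement on 18-2-4-1: 18-3-4-2 not covered; Tyrosia agreement on 18-3-4: CTH not met. → 4%.
Line C: PET → 18-2; tubing → 18-2-3; for construction → 18-2-3-3. Scheduled 4%. Galveny agreement on 18-2-2: 18-2-3-3 not covered. → 4%.
Line D: polypropylene → 18-1; tubing → 18-1-3; for construction → 18-1-3-1. Scheduled 13%. Tyrosia agreement on 18-2-4-1: 18-1-3-1 not covered; Tyrosia agreement on 18-3-4: 18-1-3-1 not covered; anti-dumping (Tyrosia, 18-1-3): +15%; total 13% + 15% = 28%. → 28%.
Sum: 35% + 4% + 4% + 28% = 71%.

71%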